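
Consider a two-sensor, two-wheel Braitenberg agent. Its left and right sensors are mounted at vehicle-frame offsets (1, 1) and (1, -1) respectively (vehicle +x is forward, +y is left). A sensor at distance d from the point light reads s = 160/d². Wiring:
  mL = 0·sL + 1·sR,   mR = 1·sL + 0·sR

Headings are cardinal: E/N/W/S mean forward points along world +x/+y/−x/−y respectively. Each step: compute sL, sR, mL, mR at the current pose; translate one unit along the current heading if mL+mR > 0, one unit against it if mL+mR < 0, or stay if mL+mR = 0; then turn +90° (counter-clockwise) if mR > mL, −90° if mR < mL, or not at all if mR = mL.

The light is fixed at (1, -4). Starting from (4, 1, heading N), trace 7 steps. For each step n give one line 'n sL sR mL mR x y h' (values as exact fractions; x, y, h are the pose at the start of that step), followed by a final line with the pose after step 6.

0 4 40/13 40/13 4 4 1 N
1 160/29 160/53 160/53 160/29 4 2 W
2 80/17 80/13 80/13 80/17 3 2 S
3 160/17 160/37 160/37 160/17 3 1 W
4 8 10 10 8 2 1 S
5 160/9 32/5 32/5 160/9 2 0 W
6 16 16 16 16 1 0 S
final 1 -1 S

n=0: pose=(4,1,N); sL=4, sR=40/13; mL=40/13, mR=4; mL+mR=92/13 → advance +1; mR−mL=12/13 → turn +1·90°
n=1: pose=(4,2,W); sL=160/29, sR=160/53; mL=160/53, mR=160/29; mL+mR=13120/1537 → advance +1; mR−mL=3840/1537 → turn +1·90°
n=2: pose=(3,2,S); sL=80/17, sR=80/13; mL=80/13, mR=80/17; mL+mR=2400/221 → advance +1; mR−mL=-320/221 → turn -1·90°
n=3: pose=(3,1,W); sL=160/17, sR=160/37; mL=160/37, mR=160/17; mL+mR=8640/629 → advance +1; mR−mL=3200/629 → turn +1·90°
n=4: pose=(2,1,S); sL=8, sR=10; mL=10, mR=8; mL+mR=18 → advance +1; mR−mL=-2 → turn -1·90°
n=5: pose=(2,0,W); sL=160/9, sR=32/5; mL=32/5, mR=160/9; mL+mR=1088/45 → advance +1; mR−mL=512/45 → turn +1·90°
n=6: pose=(1,0,S); sL=16, sR=16; mL=16, mR=16; mL+mR=32 → advance +1; mR−mL=0 → turn +0·90°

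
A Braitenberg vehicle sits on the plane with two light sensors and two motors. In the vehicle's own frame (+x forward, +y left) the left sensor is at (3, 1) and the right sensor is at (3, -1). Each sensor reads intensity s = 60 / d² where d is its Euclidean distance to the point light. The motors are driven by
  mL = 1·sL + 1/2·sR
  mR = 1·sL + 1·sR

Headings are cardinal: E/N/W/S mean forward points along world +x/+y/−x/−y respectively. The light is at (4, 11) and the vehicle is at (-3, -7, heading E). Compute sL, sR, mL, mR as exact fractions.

12/61 60/377 6354/22997 8184/22997

left sensor world pos  = (0, -6); dL² = 305
right sensor world pos = (0, -8); dR² = 377
sL = 60/305 = 12/61
sR = 60/377 = 60/377
mL = 1·sL + 1/2·sR = 6354/22997
mR = 1·sL + 1·sR = 8184/22997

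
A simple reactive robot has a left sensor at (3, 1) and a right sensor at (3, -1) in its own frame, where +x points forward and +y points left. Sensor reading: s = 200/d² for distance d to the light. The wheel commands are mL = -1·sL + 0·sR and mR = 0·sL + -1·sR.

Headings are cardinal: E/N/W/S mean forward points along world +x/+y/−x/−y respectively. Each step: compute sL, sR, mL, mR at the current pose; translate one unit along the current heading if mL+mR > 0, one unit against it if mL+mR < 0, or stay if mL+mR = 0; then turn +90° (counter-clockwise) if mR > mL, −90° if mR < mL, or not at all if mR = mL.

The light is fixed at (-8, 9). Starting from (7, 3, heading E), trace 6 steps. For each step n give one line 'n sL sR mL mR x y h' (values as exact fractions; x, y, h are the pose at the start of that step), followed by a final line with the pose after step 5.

n=0: pose=(7,3,E); sL=200/349, sR=200/373; mL=-200/349, mR=-200/373; mL+mR=-144400/130177 → advance -1; mR−mL=4800/130177 → turn +1·90°
n=1: pose=(6,3,N); sL=100/89, sR=100/117; mL=-100/89, mR=-100/117; mL+mR=-20600/10413 → advance -1; mR−mL=2800/10413 → turn +1·90°
n=2: pose=(6,2,W); sL=40/37, sR=200/157; mL=-40/37, mR=-200/157; mL+mR=-13680/5809 → advance -1; mR−mL=-1120/5809 → turn -1·90°
n=3: pose=(7,2,N); sL=50/53, sR=25/34; mL=-50/53, mR=-25/34; mL+mR=-3025/1802 → advance -1; mR−mL=375/1802 → turn +1·90°
n=4: pose=(7,1,W); sL=8/9, sR=200/193; mL=-8/9, mR=-200/193; mL+mR=-3344/1737 → advance -1; mR−mL=-256/1737 → turn -1·90°
n=5: pose=(8,1,N); sL=4/5, sR=100/157; mL=-4/5, mR=-100/157; mL+mR=-1128/785 → advance -1; mR−mL=128/785 → turn +1·90°

0 200/349 200/373 -200/349 -200/373 7 3 E
1 100/89 100/117 -100/89 -100/117 6 3 N
2 40/37 200/157 -40/37 -200/157 6 2 W
3 50/53 25/34 -50/53 -25/34 7 2 N
4 8/9 200/193 -8/9 -200/193 7 1 W
5 4/5 100/157 -4/5 -100/157 8 1 N
final 8 0 W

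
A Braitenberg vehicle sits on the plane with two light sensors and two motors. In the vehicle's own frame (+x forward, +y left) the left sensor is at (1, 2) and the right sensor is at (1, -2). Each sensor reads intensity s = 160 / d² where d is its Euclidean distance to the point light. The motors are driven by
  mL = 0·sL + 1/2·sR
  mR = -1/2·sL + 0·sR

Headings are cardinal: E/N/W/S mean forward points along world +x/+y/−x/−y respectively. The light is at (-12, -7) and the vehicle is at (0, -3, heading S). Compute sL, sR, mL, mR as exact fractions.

32/41 160/109 80/109 -16/41

left sensor world pos  = (2, -4); dL² = 205
right sensor world pos = (-2, -4); dR² = 109
sL = 160/205 = 32/41
sR = 160/109 = 160/109
mL = 0·sL + 1/2·sR = 80/109
mR = -1/2·sL + 0·sR = -16/41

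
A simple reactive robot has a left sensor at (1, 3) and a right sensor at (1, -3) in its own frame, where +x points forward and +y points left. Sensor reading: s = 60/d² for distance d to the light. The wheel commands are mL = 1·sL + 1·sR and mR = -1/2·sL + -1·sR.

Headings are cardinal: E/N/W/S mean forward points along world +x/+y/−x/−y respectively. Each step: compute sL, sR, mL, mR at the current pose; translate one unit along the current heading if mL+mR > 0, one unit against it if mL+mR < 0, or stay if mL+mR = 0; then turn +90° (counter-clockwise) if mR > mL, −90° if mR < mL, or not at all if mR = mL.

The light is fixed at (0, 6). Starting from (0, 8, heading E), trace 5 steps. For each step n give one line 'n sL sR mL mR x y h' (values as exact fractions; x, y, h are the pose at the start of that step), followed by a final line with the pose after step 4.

n=0: pose=(0,8,E); sL=30/13, sR=30; mL=420/13, mR=-405/13; mL+mR=15/13 → advance +1; mR−mL=-825/13 → turn -1·90°
n=1: pose=(1,8,S); sL=60/17, sR=12; mL=264/17, mR=-234/17; mL+mR=30/17 → advance +1; mR−mL=-498/17 → turn -1·90°
n=2: pose=(1,7,W); sL=15, sR=15/4; mL=75/4, mR=-45/4; mL+mR=15/2 → advance +1; mR−mL=-30 → turn -1·90°
n=3: pose=(0,7,N); sL=60/13, sR=60/13; mL=120/13, mR=-90/13; mL+mR=30/13 → advance +1; mR−mL=-210/13 → turn -1·90°
n=4: pose=(0,8,E); sL=30/13, sR=30; mL=420/13, mR=-405/13; mL+mR=15/13 → advance +1; mR−mL=-825/13 → turn -1·90°

0 30/13 30 420/13 -405/13 0 8 E
1 60/17 12 264/17 -234/17 1 8 S
2 15 15/4 75/4 -45/4 1 7 W
3 60/13 60/13 120/13 -90/13 0 7 N
4 30/13 30 420/13 -405/13 0 8 E
final 1 8 S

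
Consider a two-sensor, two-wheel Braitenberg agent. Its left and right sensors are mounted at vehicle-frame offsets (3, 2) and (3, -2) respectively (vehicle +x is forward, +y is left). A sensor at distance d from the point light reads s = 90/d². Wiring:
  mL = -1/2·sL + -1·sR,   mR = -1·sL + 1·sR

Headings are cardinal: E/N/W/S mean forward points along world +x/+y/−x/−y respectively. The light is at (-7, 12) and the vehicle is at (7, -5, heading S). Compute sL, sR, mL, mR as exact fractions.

left sensor world pos  = (9, -8); dL² = 656
right sensor world pos = (5, -8); dR² = 544
sL = 90/656 = 45/328
sR = 90/544 = 45/272
mL = -1/2·sL + -1·sR = -1305/5576
mR = -1·sL + 1·sR = 315/11152

45/328 45/272 -1305/5576 315/11152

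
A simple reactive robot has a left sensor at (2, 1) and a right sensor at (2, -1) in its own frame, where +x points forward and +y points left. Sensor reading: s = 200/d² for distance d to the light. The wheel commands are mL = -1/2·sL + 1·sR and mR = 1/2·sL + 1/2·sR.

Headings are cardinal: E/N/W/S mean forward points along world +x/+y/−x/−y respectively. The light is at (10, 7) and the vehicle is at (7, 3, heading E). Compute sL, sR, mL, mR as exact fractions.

left sensor world pos  = (9, 4); dL² = 10
right sensor world pos = (9, 2); dR² = 26
sL = 200/10 = 20
sR = 200/26 = 100/13
mL = -1/2·sL + 1·sR = -30/13
mR = 1/2·sL + 1/2·sR = 180/13

20 100/13 -30/13 180/13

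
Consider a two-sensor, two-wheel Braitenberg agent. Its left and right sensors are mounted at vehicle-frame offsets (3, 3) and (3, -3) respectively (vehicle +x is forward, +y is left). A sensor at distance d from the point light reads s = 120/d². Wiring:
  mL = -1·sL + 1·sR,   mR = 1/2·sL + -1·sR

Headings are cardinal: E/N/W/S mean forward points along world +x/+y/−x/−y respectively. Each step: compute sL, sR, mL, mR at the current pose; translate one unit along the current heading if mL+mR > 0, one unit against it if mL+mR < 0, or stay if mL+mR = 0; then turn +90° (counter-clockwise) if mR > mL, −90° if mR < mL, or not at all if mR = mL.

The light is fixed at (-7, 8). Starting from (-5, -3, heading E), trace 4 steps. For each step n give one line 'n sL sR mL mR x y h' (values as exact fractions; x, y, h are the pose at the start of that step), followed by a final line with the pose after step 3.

0 120/89 120/221 -15840/19669 2580/19669 -5 -3 E
1 30/17 3/2 -9/34 -21/34 -6 -3 N
2 120/97 120/241 -17280/23377 2820/23377 -6 -4 E
3 4/3 4/3 0 -2/3 -7 -4 N
final -7 -5 E

n=0: pose=(-5,-3,E); sL=120/89, sR=120/221; mL=-15840/19669, mR=2580/19669; mL+mR=-60/89 → advance -1; mR−mL=18420/19669 → turn +1·90°
n=1: pose=(-6,-3,N); sL=30/17, sR=3/2; mL=-9/34, mR=-21/34; mL+mR=-15/17 → advance -1; mR−mL=-6/17 → turn -1·90°
n=2: pose=(-6,-4,E); sL=120/97, sR=120/241; mL=-17280/23377, mR=2820/23377; mL+mR=-60/97 → advance -1; mR−mL=20100/23377 → turn +1·90°
n=3: pose=(-7,-4,N); sL=4/3, sR=4/3; mL=0, mR=-2/3; mL+mR=-2/3 → advance -1; mR−mL=-2/3 → turn -1·90°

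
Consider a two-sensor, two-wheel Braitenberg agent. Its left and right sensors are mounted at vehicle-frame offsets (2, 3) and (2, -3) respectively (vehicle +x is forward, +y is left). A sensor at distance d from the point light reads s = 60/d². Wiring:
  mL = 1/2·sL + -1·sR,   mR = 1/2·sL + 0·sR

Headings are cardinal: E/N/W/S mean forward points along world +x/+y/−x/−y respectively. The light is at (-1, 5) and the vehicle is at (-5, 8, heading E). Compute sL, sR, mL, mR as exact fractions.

3/2 15 -57/4 3/4

left sensor world pos  = (-3, 11); dL² = 40
right sensor world pos = (-3, 5); dR² = 4
sL = 60/40 = 3/2
sR = 60/4 = 15
mL = 1/2·sL + -1·sR = -57/4
mR = 1/2·sL + 0·sR = 3/4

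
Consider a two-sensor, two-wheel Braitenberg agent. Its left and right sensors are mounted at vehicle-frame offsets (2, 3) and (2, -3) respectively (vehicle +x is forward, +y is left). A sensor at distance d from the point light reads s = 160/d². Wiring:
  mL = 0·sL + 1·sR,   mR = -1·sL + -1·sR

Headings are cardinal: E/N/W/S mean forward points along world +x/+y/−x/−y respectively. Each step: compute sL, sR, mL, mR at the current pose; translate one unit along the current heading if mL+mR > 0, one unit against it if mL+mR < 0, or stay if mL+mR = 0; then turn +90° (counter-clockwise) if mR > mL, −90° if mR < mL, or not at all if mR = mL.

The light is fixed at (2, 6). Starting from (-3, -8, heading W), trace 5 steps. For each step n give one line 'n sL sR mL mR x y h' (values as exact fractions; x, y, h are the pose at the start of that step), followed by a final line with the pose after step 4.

0 80/169 16/17 16/17 -4064/2873 -3 -8 W
1 160/193 32/29 32/29 -10816/5597 -2 -8 N
2 40/37 20/41 20/41 -2380/1517 -2 -9 E
3 160/293 160/353 160/353 -103360/103429 -3 -9 S
4 80/169 16/17 16/17 -4064/2873 -3 -8 W
final -2 -8 N

n=0: pose=(-3,-8,W); sL=80/169, sR=16/17; mL=16/17, mR=-4064/2873; mL+mR=-80/169 → advance -1; mR−mL=-6768/2873 → turn -1·90°
n=1: pose=(-2,-8,N); sL=160/193, sR=32/29; mL=32/29, mR=-10816/5597; mL+mR=-160/193 → advance -1; mR−mL=-16992/5597 → turn -1·90°
n=2: pose=(-2,-9,E); sL=40/37, sR=20/41; mL=20/41, mR=-2380/1517; mL+mR=-40/37 → advance -1; mR−mL=-3120/1517 → turn -1·90°
n=3: pose=(-3,-9,S); sL=160/293, sR=160/353; mL=160/353, mR=-103360/103429; mL+mR=-160/293 → advance -1; mR−mL=-150240/103429 → turn -1·90°
n=4: pose=(-3,-8,W); sL=80/169, sR=16/17; mL=16/17, mR=-4064/2873; mL+mR=-80/169 → advance -1; mR−mL=-6768/2873 → turn -1·90°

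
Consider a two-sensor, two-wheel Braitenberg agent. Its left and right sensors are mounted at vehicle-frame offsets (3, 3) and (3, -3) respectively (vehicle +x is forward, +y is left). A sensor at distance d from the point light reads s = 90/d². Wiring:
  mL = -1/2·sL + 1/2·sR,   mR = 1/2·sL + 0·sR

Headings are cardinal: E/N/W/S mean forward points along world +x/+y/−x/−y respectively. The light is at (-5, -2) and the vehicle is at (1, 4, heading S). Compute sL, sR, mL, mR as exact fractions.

left sensor world pos  = (4, 1); dL² = 90
right sensor world pos = (-2, 1); dR² = 18
sL = 90/90 = 1
sR = 90/18 = 5
mL = -1/2·sL + 1/2·sR = 2
mR = 1/2·sL + 0·sR = 1/2

1 5 2 1/2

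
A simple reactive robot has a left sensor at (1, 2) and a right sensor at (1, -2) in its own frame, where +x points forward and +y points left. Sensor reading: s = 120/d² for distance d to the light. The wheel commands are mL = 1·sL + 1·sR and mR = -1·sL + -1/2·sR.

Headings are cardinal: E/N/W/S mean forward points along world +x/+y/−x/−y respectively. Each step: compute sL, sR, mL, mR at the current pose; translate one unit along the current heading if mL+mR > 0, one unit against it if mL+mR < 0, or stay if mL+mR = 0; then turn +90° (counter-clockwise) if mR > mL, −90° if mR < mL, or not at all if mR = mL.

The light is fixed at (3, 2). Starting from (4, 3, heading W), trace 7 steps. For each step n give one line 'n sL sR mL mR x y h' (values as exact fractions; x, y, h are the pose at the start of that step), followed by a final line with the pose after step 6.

n=0: pose=(4,3,W); sL=120, sR=40/3; mL=400/3, mR=-380/3; mL+mR=20/3 → advance +1; mR−mL=-260 → turn -1·90°
n=1: pose=(3,3,N); sL=15, sR=15; mL=30, mR=-45/2; mL+mR=15/2 → advance +1; mR−mL=-105/2 → turn -1·90°
n=2: pose=(3,4,E); sL=120/17, sR=120; mL=2160/17, mR=-1140/17; mL+mR=60 → advance +1; mR−mL=-3300/17 → turn -1·90°
n=3: pose=(4,4,S); sL=12, sR=60; mL=72, mR=-42; mL+mR=30 → advance +1; mR−mL=-114 → turn -1·90°
n=4: pose=(4,3,W); sL=120, sR=40/3; mL=400/3, mR=-380/3; mL+mR=20/3 → advance +1; mR−mL=-260 → turn -1·90°
n=5: pose=(3,3,N); sL=15, sR=15; mL=30, mR=-45/2; mL+mR=15/2 → advance +1; mR−mL=-105/2 → turn -1·90°
n=6: pose=(3,4,E); sL=120/17, sR=120; mL=2160/17, mR=-1140/17; mL+mR=60 → advance +1; mR−mL=-3300/17 → turn -1·90°

0 120 40/3 400/3 -380/3 4 3 W
1 15 15 30 -45/2 3 3 N
2 120/17 120 2160/17 -1140/17 3 4 E
3 12 60 72 -42 4 4 S
4 120 40/3 400/3 -380/3 4 3 W
5 15 15 30 -45/2 3 3 N
6 120/17 120 2160/17 -1140/17 3 4 E
final 4 4 S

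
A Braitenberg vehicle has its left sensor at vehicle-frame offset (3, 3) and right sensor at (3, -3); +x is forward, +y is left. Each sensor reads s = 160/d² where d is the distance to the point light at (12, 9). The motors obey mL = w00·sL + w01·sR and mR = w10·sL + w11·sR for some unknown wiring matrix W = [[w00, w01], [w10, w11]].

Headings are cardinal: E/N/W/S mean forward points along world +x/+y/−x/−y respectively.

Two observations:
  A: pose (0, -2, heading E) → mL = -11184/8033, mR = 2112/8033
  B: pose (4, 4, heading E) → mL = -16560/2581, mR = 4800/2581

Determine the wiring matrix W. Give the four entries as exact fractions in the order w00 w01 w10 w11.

-1 -1/2 1/2 -1/2

obs A: pose=(0,-2,E) → sL=32/29, sR=160/277, mL=-11184/8033, mR=2112/8033
obs B: pose=(4,4,E) → sL=160/29, sR=160/89, mL=-16560/2581, mR=4800/2581
sensor matrix S = [[32/29, 160/277], [160/29, 160/89]]; det S = -860160/714937
solve [mL_A; mL_B] = S·[w00; w01] and [mR_A; mR_B] = S·[w10; w11]:
  w00 = -1, w01 = -1/2, w10 = 1/2, w11 = -1/2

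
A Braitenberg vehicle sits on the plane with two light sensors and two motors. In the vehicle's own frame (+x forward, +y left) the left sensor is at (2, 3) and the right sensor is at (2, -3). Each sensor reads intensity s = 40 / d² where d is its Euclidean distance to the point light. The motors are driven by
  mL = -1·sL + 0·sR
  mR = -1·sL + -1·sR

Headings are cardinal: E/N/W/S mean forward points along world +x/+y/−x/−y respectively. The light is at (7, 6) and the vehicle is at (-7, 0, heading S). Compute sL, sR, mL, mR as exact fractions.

8/37 40/353 -8/37 -4304/13061

left sensor world pos  = (-4, -2); dL² = 185
right sensor world pos = (-10, -2); dR² = 353
sL = 40/185 = 8/37
sR = 40/353 = 40/353
mL = -1·sL + 0·sR = -8/37
mR = -1·sL + -1·sR = -4304/13061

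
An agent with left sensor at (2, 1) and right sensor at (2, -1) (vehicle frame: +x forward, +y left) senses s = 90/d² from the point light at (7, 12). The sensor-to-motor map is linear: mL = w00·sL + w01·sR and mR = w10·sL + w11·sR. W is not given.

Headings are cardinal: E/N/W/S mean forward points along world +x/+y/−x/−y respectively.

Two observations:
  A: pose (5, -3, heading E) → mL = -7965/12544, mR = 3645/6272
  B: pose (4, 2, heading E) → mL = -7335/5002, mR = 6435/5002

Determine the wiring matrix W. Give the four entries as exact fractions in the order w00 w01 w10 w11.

-1 -1/2 1/2 1

obs A: pose=(5,-3,E) → sL=45/98, sR=45/128, mL=-7965/12544, mR=3645/6272
obs B: pose=(4,2,E) → sL=45/41, sR=45/61, mL=-7335/5002, mR=6435/5002
sensor matrix S = [[45/98, 45/128], [45/41, 45/61]]; det S = -739125/15686272
solve [mL_A; mL_B] = S·[w00; w01] and [mR_A; mR_B] = S·[w10; w11]:
  w00 = -1, w01 = -1/2, w10 = 1/2, w11 = 1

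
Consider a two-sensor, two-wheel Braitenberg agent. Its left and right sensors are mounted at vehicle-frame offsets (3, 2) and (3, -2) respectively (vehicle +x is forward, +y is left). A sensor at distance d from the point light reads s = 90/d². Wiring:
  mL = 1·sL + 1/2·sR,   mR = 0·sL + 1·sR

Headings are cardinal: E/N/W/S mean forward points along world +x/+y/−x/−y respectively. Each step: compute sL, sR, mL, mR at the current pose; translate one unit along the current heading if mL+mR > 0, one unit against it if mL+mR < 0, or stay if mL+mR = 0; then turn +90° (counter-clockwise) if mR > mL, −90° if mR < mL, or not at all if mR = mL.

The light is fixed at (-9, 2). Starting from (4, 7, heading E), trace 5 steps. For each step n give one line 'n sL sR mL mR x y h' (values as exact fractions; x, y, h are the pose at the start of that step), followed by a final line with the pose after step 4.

n=0: pose=(4,7,E); sL=18/61, sR=18/53; mL=1503/3233, mR=18/53; mL+mR=2601/3233 → advance +1; mR−mL=-405/3233 → turn -1·90°
n=1: pose=(5,7,S); sL=9/26, sR=45/74; mL=1251/1924, mR=45/74; mL+mR=2421/1924 → advance +1; mR−mL=-81/1924 → turn -1·90°
n=2: pose=(5,6,W); sL=18/25, sR=90/157; mL=3951/3925, mR=90/157; mL+mR=6201/3925 → advance +1; mR−mL=-1701/3925 → turn -1·90°
n=3: pose=(4,6,N); sL=9/17, sR=45/137; mL=3231/4658, mR=45/137; mL+mR=4761/4658 → advance +1; mR−mL=-1701/4658 → turn -1·90°
n=4: pose=(4,7,E); sL=18/61, sR=18/53; mL=1503/3233, mR=18/53; mL+mR=2601/3233 → advance +1; mR−mL=-405/3233 → turn -1·90°

0 18/61 18/53 1503/3233 18/53 4 7 E
1 9/26 45/74 1251/1924 45/74 5 7 S
2 18/25 90/157 3951/3925 90/157 5 6 W
3 9/17 45/137 3231/4658 45/137 4 6 N
4 18/61 18/53 1503/3233 18/53 4 7 E
final 5 7 S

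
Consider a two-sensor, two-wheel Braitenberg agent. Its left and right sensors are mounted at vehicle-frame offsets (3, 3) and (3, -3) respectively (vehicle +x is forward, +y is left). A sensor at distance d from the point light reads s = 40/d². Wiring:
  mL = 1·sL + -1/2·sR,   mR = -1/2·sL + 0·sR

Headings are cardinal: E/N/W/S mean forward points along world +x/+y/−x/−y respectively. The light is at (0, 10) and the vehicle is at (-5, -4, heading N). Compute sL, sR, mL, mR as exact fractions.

left sensor world pos  = (-8, -1); dL² = 185
right sensor world pos = (-2, -1); dR² = 125
sL = 40/185 = 8/37
sR = 40/125 = 8/25
mL = 1·sL + -1/2·sR = 52/925
mR = -1/2·sL + 0·sR = -4/37

8/37 8/25 52/925 -4/37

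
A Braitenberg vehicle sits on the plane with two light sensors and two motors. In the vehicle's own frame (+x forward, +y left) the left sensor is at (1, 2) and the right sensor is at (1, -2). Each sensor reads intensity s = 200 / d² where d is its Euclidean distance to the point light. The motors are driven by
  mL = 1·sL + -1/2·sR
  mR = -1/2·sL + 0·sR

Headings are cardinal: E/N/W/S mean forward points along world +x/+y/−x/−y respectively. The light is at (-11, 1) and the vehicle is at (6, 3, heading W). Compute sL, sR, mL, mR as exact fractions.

25/32 25/34 225/544 -25/64

left sensor world pos  = (5, 1); dL² = 256
right sensor world pos = (5, 5); dR² = 272
sL = 200/256 = 25/32
sR = 200/272 = 25/34
mL = 1·sL + -1/2·sR = 225/544
mR = -1/2·sL + 0·sR = -25/64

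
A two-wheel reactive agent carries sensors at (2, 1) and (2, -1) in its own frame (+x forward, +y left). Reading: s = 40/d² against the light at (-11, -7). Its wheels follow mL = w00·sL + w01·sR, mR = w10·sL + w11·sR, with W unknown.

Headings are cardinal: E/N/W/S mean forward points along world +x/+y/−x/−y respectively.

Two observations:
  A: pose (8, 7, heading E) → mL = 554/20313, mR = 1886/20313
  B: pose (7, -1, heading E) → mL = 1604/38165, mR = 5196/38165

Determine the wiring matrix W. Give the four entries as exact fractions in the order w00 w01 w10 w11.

1 -1/2 1 1/2

obs A: pose=(8,7,E) → sL=20/333, sR=4/61, mL=554/20313, mR=1886/20313
obs B: pose=(7,-1,E) → sL=40/449, sR=8/85, mL=1604/38165, mR=5196/38165
sensor matrix S = [[20/333, 4/61], [40/449, 8/85]]; det S = -29312/155049129
solve [mL_A; mL_B] = S·[w00; w01] and [mR_A; mR_B] = S·[w10; w11]:
  w00 = 1, w01 = -1/2, w10 = 1, w11 = 1/2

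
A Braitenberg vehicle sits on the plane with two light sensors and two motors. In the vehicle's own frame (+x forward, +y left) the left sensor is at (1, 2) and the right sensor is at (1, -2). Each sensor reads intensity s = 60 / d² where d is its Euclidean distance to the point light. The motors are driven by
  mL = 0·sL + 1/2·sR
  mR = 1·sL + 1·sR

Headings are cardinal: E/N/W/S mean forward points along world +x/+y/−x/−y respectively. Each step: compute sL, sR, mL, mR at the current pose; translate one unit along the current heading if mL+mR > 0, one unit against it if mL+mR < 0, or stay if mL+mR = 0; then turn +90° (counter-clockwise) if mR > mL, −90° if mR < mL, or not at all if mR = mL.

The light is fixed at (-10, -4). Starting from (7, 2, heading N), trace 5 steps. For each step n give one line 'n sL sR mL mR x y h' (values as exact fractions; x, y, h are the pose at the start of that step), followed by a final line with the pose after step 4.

n=0: pose=(7,2,N); sL=30/137, sR=6/41; mL=3/41, mR=2052/5617; mL+mR=2463/5617 → advance +1; mR−mL=1641/5617 → turn +1·90°
n=1: pose=(7,3,W); sL=60/281, sR=60/337; mL=30/337, mR=37080/94697; mL+mR=45510/94697 → advance +1; mR−mL=28650/94697 → turn +1·90°
n=2: pose=(6,3,S); sL=1/6, sR=15/58; mL=15/116, mR=37/87; mL+mR=193/348 → advance +1; mR−mL=103/348 → turn +1·90°
n=3: pose=(6,2,E); sL=60/353, sR=12/61; mL=6/61, mR=7896/21533; mL+mR=10014/21533 → advance +1; mR−mL=5778/21533 → turn +1·90°
n=4: pose=(7,2,N); sL=30/137, sR=6/41; mL=3/41, mR=2052/5617; mL+mR=2463/5617 → advance +1; mR−mL=1641/5617 → turn +1·90°

0 30/137 6/41 3/41 2052/5617 7 2 N
1 60/281 60/337 30/337 37080/94697 7 3 W
2 1/6 15/58 15/116 37/87 6 3 S
3 60/353 12/61 6/61 7896/21533 6 2 E
4 30/137 6/41 3/41 2052/5617 7 2 N
final 7 3 W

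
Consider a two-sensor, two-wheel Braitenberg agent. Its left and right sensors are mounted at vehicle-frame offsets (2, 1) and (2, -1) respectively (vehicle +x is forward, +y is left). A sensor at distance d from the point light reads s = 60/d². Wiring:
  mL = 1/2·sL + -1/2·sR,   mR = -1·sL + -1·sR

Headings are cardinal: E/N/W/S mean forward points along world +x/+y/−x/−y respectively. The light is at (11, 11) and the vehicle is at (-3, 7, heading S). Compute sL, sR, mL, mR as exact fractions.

12/41 20/87 112/3567 -1864/3567

left sensor world pos  = (-2, 5); dL² = 205
right sensor world pos = (-4, 5); dR² = 261
sL = 60/205 = 12/41
sR = 60/261 = 20/87
mL = 1/2·sL + -1/2·sR = 112/3567
mR = -1·sL + -1·sR = -1864/3567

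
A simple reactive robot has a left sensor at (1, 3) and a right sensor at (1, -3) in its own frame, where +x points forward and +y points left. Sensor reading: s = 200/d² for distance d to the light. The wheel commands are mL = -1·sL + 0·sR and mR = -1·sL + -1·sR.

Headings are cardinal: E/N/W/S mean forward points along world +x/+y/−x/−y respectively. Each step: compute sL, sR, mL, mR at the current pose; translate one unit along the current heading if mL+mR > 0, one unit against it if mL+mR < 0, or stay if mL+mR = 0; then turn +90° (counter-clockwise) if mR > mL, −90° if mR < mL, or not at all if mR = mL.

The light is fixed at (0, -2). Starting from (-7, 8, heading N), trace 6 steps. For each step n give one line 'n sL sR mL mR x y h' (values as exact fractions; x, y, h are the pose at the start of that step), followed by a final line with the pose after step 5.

0 200/221 200/137 -200/221 -71600/30277 -7 8 N
1 10/9 25/9 -10/9 -35/9 -7 7 E
2 200/89 40/37 -200/89 -10960/3293 -8 7 S
3 20/13 4/5 -20/13 -152/65 -8 8 W
4 200/221 200/137 -200/221 -71600/30277 -7 8 N
5 10/9 25/9 -10/9 -35/9 -7 7 E
final -8 7 S

n=0: pose=(-7,8,N); sL=200/221, sR=200/137; mL=-200/221, mR=-71600/30277; mL+mR=-99000/30277 → advance -1; mR−mL=-200/137 → turn -1·90°
n=1: pose=(-7,7,E); sL=10/9, sR=25/9; mL=-10/9, mR=-35/9; mL+mR=-5 → advance -1; mR−mL=-25/9 → turn -1·90°
n=2: pose=(-8,7,S); sL=200/89, sR=40/37; mL=-200/89, mR=-10960/3293; mL+mR=-18360/3293 → advance -1; mR−mL=-40/37 → turn -1·90°
n=3: pose=(-8,8,W); sL=20/13, sR=4/5; mL=-20/13, mR=-152/65; mL+mR=-252/65 → advance -1; mR−mL=-4/5 → turn -1·90°
n=4: pose=(-7,8,N); sL=200/221, sR=200/137; mL=-200/221, mR=-71600/30277; mL+mR=-99000/30277 → advance -1; mR−mL=-200/137 → turn -1·90°
n=5: pose=(-7,7,E); sL=10/9, sR=25/9; mL=-10/9, mR=-35/9; mL+mR=-5 → advance -1; mR−mL=-25/9 → turn -1·90°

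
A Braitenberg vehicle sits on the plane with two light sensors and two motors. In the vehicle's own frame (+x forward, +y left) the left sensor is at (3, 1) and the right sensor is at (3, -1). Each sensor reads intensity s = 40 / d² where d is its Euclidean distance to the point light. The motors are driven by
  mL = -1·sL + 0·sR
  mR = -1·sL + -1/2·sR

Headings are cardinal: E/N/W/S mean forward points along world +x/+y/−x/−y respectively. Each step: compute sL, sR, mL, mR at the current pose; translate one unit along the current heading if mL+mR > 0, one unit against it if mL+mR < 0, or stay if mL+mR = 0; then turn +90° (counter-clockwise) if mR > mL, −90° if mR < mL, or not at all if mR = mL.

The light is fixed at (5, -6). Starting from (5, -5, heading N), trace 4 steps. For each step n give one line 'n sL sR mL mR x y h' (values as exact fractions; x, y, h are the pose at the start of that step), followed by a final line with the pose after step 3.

n=0: pose=(5,-5,N); sL=40/17, sR=40/17; mL=-40/17, mR=-60/17; mL+mR=-100/17 → advance -1; mR−mL=-20/17 → turn -1·90°
n=1: pose=(5,-6,E); sL=4, sR=4; mL=-4, mR=-6; mL+mR=-10 → advance -1; mR−mL=-2 → turn -1·90°
n=2: pose=(4,-6,S); sL=40/9, sR=40/13; mL=-40/9, mR=-700/117; mL+mR=-1220/117 → advance -1; mR−mL=-20/13 → turn -1·90°
n=3: pose=(4,-5,W); sL=5/2, sR=2; mL=-5/2, mR=-7/2; mL+mR=-6 → advance -1; mR−mL=-1 → turn -1·90°

0 40/17 40/17 -40/17 -60/17 5 -5 N
1 4 4 -4 -6 5 -6 E
2 40/9 40/13 -40/9 -700/117 4 -6 S
3 5/2 2 -5/2 -7/2 4 -5 W
final 5 -5 N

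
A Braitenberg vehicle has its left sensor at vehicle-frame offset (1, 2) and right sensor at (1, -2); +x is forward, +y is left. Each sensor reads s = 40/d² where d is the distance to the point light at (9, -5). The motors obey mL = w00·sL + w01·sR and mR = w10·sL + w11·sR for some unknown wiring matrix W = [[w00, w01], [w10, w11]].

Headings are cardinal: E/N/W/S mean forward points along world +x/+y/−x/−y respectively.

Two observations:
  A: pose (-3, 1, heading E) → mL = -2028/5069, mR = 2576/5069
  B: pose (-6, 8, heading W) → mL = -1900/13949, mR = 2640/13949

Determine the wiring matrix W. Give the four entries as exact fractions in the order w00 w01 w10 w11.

obs A: pose=(-3,1,E) → sL=8/37, sR=40/137, mL=-2028/5069, mR=2576/5069
obs B: pose=(-6,8,W) → sL=40/377, sR=40/481, mL=-1900/13949, mR=2640/13949
sensor matrix S = [[8/37, 40/137], [40/377, 40/481]]; det S = -919040/70707481
solve [mL_A; mL_B] = S·[w00; w01] and [mR_A; mR_B] = S·[w10; w11]:
  w00 = -1/2, w01 = -1, w10 = 1, w11 = 1

-1/2 -1 1 1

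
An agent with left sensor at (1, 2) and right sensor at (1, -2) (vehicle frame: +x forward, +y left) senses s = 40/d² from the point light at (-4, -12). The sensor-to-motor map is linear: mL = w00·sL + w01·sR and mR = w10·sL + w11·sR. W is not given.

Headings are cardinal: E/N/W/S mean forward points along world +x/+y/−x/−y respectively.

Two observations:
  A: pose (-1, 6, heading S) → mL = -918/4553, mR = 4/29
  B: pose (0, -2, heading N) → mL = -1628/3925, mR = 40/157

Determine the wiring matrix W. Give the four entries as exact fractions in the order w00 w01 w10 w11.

-1/2 -1 0 1

obs A: pose=(-1,6,S) → sL=20/157, sR=4/29, mL=-918/4553, mR=4/29
obs B: pose=(0,-2,N) → sL=8/25, sR=40/157, mL=-1628/3925, mR=40/157
sensor matrix S = [[20/157, 4/29], [8/25, 40/157]]; det S = -208768/17870525
solve [mL_A; mL_B] = S·[w00; w01] and [mR_A; mR_B] = S·[w10; w11]:
  w00 = -1/2, w01 = -1, w10 = 0, w11 = 1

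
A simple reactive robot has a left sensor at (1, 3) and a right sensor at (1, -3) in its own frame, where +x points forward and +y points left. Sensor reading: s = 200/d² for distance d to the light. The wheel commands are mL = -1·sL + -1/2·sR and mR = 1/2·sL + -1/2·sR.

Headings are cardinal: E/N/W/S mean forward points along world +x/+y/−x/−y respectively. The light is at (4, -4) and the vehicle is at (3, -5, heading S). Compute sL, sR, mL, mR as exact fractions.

left sensor world pos  = (6, -6); dL² = 8
right sensor world pos = (0, -6); dR² = 20
sL = 200/8 = 25
sR = 200/20 = 10
mL = -1·sL + -1/2·sR = -30
mR = 1/2·sL + -1/2·sR = 15/2

25 10 -30 15/2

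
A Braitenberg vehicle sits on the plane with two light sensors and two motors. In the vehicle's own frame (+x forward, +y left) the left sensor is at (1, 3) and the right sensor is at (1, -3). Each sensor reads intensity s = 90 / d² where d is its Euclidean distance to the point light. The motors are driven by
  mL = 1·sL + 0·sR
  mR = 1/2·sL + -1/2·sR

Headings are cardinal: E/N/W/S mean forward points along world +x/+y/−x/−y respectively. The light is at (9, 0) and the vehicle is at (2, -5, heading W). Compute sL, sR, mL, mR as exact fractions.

45/64 45/34 45/64 -675/2176

left sensor world pos  = (1, -8); dL² = 128
right sensor world pos = (1, -2); dR² = 68
sL = 90/128 = 45/64
sR = 90/68 = 45/34
mL = 1·sL + 0·sR = 45/64
mR = 1/2·sL + -1/2·sR = -675/2176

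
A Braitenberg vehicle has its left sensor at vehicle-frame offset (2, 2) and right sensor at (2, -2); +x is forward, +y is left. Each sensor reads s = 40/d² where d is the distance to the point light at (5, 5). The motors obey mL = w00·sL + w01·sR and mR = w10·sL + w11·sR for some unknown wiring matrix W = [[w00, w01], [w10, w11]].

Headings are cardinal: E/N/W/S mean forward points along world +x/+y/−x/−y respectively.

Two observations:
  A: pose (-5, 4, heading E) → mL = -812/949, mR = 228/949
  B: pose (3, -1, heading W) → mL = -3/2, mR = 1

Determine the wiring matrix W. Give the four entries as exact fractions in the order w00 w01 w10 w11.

obs A: pose=(-5,4,E) → sL=8/13, sR=40/73, mL=-812/949, mR=228/949
obs B: pose=(3,-1,W) → sL=1/2, sR=5/4, mL=-3/2, mR=1
sensor matrix S = [[8/13, 40/73], [1/2, 5/4]]; det S = 470/949
solve [mL_A; mL_B] = S·[w00; w01] and [mR_A; mR_B] = S·[w10; w11]:
  w00 = -1/2, w01 = -1, w10 = -1/2, w11 = 1

-1/2 -1 -1/2 1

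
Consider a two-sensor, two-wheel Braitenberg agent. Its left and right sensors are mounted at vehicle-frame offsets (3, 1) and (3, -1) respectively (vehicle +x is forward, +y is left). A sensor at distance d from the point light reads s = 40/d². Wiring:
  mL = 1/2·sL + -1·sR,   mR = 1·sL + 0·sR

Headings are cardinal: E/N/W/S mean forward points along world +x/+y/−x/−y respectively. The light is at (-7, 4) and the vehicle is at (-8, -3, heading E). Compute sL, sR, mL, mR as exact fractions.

1 10/17 -3/34 1

left sensor world pos  = (-5, -2); dL² = 40
right sensor world pos = (-5, -4); dR² = 68
sL = 40/40 = 1
sR = 40/68 = 10/17
mL = 1/2·sL + -1·sR = -3/34
mR = 1·sL + 0·sR = 1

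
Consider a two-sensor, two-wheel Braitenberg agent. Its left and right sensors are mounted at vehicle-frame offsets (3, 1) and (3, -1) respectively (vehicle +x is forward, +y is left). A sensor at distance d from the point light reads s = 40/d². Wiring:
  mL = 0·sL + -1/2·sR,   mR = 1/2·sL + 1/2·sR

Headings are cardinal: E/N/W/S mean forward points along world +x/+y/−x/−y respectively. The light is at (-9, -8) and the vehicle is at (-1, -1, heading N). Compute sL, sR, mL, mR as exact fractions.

left sensor world pos  = (-2, 2); dL² = 149
right sensor world pos = (0, 2); dR² = 181
sL = 40/149 = 40/149
sR = 40/181 = 40/181
mL = 0·sL + -1/2·sR = -20/181
mR = 1/2·sL + 1/2·sR = 6600/26969

40/149 40/181 -20/181 6600/26969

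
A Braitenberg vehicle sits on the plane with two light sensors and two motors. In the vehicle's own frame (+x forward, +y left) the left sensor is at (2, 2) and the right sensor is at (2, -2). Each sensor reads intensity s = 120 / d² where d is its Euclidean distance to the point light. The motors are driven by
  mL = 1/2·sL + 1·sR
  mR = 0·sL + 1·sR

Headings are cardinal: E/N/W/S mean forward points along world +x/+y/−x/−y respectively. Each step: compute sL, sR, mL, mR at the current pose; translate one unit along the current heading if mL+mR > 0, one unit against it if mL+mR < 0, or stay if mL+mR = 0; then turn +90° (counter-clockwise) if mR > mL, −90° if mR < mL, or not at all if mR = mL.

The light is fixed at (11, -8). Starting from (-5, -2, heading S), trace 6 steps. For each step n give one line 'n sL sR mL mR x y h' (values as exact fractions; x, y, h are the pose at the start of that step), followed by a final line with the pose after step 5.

0 30/53 6/17 573/901 6/17 -5 -2 S
1 40/111 120/373 20780/41403 120/373 -5 -3 W
2 12/41 60/137 3282/5617 60/137 -6 -3 N
3 120/289 120/241 49140/69649 120/241 -6 -2 E
4 30/53 6/17 573/901 6/17 -5 -2 S
5 40/111 120/373 20780/41403 120/373 -5 -3 W
final -6 -3 N

n=0: pose=(-5,-2,S); sL=30/53, sR=6/17; mL=573/901, mR=6/17; mL+mR=891/901 → advance +1; mR−mL=-15/53 → turn -1·90°
n=1: pose=(-5,-3,W); sL=40/111, sR=120/373; mL=20780/41403, mR=120/373; mL+mR=34100/41403 → advance +1; mR−mL=-20/111 → turn -1·90°
n=2: pose=(-6,-3,N); sL=12/41, sR=60/137; mL=3282/5617, mR=60/137; mL+mR=5742/5617 → advance +1; mR−mL=-6/41 → turn -1·90°
n=3: pose=(-6,-2,E); sL=120/289, sR=120/241; mL=49140/69649, mR=120/241; mL+mR=83820/69649 → advance +1; mR−mL=-60/289 → turn -1·90°
n=4: pose=(-5,-2,S); sL=30/53, sR=6/17; mL=573/901, mR=6/17; mL+mR=891/901 → advance +1; mR−mL=-15/53 → turn -1·90°
n=5: pose=(-5,-3,W); sL=40/111, sR=120/373; mL=20780/41403, mR=120/373; mL+mR=34100/41403 → advance +1; mR−mL=-20/111 → turn -1·90°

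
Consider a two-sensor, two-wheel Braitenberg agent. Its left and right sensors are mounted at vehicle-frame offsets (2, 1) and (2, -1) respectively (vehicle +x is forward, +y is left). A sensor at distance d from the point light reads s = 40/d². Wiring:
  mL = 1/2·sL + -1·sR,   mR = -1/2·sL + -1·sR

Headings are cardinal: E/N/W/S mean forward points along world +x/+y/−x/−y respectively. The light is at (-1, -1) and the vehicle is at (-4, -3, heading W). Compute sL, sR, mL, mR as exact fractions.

20/17 20/13 -210/221 -470/221

left sensor world pos  = (-6, -4); dL² = 34
right sensor world pos = (-6, -2); dR² = 26
sL = 40/34 = 20/17
sR = 40/26 = 20/13
mL = 1/2·sL + -1·sR = -210/221
mR = -1/2·sL + -1·sR = -470/221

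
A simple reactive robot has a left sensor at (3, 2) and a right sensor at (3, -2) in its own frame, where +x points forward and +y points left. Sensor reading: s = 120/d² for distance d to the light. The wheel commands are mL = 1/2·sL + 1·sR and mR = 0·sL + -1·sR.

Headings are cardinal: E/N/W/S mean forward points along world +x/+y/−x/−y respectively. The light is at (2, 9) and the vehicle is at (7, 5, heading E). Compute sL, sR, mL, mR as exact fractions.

30/17 6/5 177/85 -6/5

left sensor world pos  = (10, 7); dL² = 68
right sensor world pos = (10, 3); dR² = 100
sL = 120/68 = 30/17
sR = 120/100 = 6/5
mL = 1/2·sL + 1·sR = 177/85
mR = 0·sL + -1·sR = -6/5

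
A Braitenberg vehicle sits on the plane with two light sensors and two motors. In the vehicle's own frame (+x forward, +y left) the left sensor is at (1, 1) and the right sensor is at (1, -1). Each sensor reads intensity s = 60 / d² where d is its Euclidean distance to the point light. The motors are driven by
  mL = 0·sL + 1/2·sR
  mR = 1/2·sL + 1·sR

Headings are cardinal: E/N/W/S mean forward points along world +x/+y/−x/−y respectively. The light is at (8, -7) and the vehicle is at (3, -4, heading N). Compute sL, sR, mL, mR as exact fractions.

15/13 15/8 15/16 255/104

left sensor world pos  = (2, -3); dL² = 52
right sensor world pos = (4, -3); dR² = 32
sL = 60/52 = 15/13
sR = 60/32 = 15/8
mL = 0·sL + 1/2·sR = 15/16
mR = 1/2·sL + 1·sR = 255/104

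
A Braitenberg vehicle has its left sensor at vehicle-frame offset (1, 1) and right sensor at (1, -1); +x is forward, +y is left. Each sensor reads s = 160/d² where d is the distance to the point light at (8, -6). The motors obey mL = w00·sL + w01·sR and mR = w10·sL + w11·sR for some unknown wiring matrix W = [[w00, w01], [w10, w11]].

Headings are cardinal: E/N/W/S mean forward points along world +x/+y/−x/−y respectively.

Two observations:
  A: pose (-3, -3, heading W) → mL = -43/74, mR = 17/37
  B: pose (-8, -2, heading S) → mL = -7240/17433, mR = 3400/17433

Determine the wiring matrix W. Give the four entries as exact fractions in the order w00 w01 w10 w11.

obs A: pose=(-3,-3,W) → sL=40/37, sR=1, mL=-43/74, mR=17/37
obs B: pose=(-8,-2,S) → sL=80/117, sR=80/149, mL=-7240/17433, mR=3400/17433
sensor matrix S = [[40/37, 1], [80/117, 80/149]]; det S = -66640/645021
solve [mL_A; mL_B] = S·[w00; w01] and [mR_A; mR_B] = S·[w10; w11]:
  w00 = -1, w01 = 1/2, w10 = -1/2, w11 = 1

-1 1/2 -1/2 1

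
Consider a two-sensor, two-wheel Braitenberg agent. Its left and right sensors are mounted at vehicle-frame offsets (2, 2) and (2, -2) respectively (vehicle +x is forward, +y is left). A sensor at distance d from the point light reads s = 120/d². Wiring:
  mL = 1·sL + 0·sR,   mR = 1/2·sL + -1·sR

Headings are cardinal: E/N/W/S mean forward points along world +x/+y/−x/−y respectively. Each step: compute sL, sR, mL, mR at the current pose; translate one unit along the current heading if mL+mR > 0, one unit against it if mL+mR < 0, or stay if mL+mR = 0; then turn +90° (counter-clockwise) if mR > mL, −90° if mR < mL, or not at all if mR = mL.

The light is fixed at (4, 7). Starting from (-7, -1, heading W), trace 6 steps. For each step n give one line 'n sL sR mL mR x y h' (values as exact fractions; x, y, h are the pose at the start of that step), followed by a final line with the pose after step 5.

0 120/269 24/41 120/269 -3996/11029 -7 -1 W
1 15/29 15/17 15/29 -615/986 -8 -1 N
2 120/149 120/221 120/149 -4620/32929 -8 -2 E
3 60/101 12/29 60/101 -342/2929 -7 -2 S
4 120/313 120/233 120/313 -23580/72929 -7 -3 W
5 6/13 30/41 6/13 -267/533 -8 -3 N
final -8 -4 E

n=0: pose=(-7,-1,W); sL=120/269, sR=24/41; mL=120/269, mR=-3996/11029; mL+mR=924/11029 → advance +1; mR−mL=-8916/11029 → turn -1·90°
n=1: pose=(-8,-1,N); sL=15/29, sR=15/17; mL=15/29, mR=-615/986; mL+mR=-105/986 → advance -1; mR−mL=-1125/986 → turn -1·90°
n=2: pose=(-8,-2,E); sL=120/149, sR=120/221; mL=120/149, mR=-4620/32929; mL+mR=21900/32929 → advance +1; mR−mL=-31140/32929 → turn -1·90°
n=3: pose=(-7,-2,S); sL=60/101, sR=12/29; mL=60/101, mR=-342/2929; mL+mR=1398/2929 → advance +1; mR−mL=-2082/2929 → turn -1·90°
n=4: pose=(-7,-3,W); sL=120/313, sR=120/233; mL=120/313, mR=-23580/72929; mL+mR=4380/72929 → advance +1; mR−mL=-51540/72929 → turn -1·90°
n=5: pose=(-8,-3,N); sL=6/13, sR=30/41; mL=6/13, mR=-267/533; mL+mR=-21/533 → advance -1; mR−mL=-513/533 → turn -1·90°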